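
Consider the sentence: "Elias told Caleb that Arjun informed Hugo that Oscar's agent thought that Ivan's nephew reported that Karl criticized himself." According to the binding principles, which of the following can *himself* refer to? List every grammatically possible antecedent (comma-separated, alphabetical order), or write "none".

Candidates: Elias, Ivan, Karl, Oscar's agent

Karl

*himself* is a reflexive; Principle A requires it to be bound within its binding domain — the clause headed by 'criticized'.
— Elias: subject of the matrix clause; c-commands the reflexive but lies outside its binding domain — cannot bind it (Principle A).
— Ivan: possessor inside the subject DP of the clause headed by 'reported'; does not c-command the reflexive — cannot bind it (Principle A).
— Karl: subject of the clause headed by 'criticized'; c-commands the reflexive within its binding domain — allowed (Principle A).
— Oscar's agent: subject of the clause headed by 'thought'; c-commands the reflexive but lies outside its binding domain — cannot bind it (Principle A).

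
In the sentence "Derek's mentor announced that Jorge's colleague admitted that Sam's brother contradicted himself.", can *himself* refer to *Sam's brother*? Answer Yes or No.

Yes

*himself* is a reflexive; Principle A requires it to be bound within its binding domain — the clause headed by 'contradicted'.
— Sam's brother: subject of the clause headed by 'contradicted'; c-commands the reflexive within its binding domain — allowed (Principle A).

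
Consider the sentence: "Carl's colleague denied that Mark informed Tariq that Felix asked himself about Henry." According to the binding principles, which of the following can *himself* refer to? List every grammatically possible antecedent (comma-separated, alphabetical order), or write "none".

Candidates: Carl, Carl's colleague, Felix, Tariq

Felix

*himself* is a reflexive; Principle A requires it to be bound within its binding domain — the clause headed by 'asked'.
— Carl: possessor inside the subject DP of the matrix clause; does not c-command the reflexive — cannot bind it (Principle A).
— Carl's colleague: subject of the matrix clause; c-commands the reflexive but lies outside its binding domain — cannot bind it (Principle A).
— Felix: subject of the clause headed by 'asked'; c-commands the reflexive within its binding domain — allowed (Principle A).
— Tariq: object of the clause headed by 'informed'; c-commands the reflexive but lies outside its binding domain — cannot bind it (Principle A).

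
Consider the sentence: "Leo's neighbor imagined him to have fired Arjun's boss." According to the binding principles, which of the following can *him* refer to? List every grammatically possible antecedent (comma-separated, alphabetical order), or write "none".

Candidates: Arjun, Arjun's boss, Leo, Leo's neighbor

*him* is a pronoun; Principle B requires it to be free in its binding domain — the matrix clause.
— Arjun: possessor inside the object DP of the clause headed by 'fired'; is c-commanded by the pronoun; coreference would bind this R-expression — blocked (Principle C).
— Arjun's boss: object of the clause headed by 'fired'; is c-commanded by the pronoun; coreference would bind this R-expression — blocked (Principle C).
— Leo: possessor inside the subject DP of the matrix clause; does not c-command the pronoun — Principle B does not apply; allowed.
— Leo's neighbor: subject of the matrix clause; c-commands the pronoun within its binding domain — blocked (Principle B).

Leo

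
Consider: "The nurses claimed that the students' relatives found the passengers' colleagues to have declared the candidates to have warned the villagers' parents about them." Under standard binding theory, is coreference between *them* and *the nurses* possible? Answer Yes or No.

*the nurses* is an R-expression; Principle C requires it to be free (not bound by any c-commanding expression).
— them: second object of the clause headed by 'warned'; the pronoun does not c-command the R-expression — coreference allowed.

Yes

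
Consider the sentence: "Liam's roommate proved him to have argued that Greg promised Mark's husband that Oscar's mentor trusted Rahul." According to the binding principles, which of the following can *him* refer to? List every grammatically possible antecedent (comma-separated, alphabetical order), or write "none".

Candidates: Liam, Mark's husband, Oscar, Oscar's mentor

Liam

*him* is a pronoun; Principle B requires it to be free in its binding domain — the matrix clause.
— Liam: possessor inside the subject DP of the matrix clause; does not c-command the pronoun — Principle B does not apply; allowed.
— Mark's husband: object of the clause headed by 'promised'; is c-commanded by the pronoun; coreference would bind this R-expression — blocked (Principle C).
— Oscar: possessor inside the subject DP of the clause headed by 'trusted'; is c-commanded by the pronoun; coreference would bind this R-expression — blocked (Principle C).
— Oscar's mentor: subject of the clause headed by 'trusted'; is c-commanded by the pronoun; coreference would bind this R-expression — blocked (Principle C).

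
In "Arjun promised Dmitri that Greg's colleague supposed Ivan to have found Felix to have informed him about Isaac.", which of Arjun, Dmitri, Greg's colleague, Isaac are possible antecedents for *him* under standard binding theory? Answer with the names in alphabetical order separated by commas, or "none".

Arjun, Dmitri, Greg's colleague

*him* is a pronoun; Principle B requires it to be free in its binding domain — the clause headed by 'informed'.
— Arjun: subject of the matrix clause; c-commands the pronoun but lies outside its binding domain — allowed.
— Dmitri: object of the matrix clause; c-commands the pronoun but lies outside its binding domain — allowed.
— Greg's colleague: subject of the clause headed by 'supposed'; c-commands the pronoun but lies outside its binding domain — allowed.
— Isaac: second object of the clause headed by 'informed'; is c-commanded by the pronoun; coreference would bind this R-expression — blocked (Principle C).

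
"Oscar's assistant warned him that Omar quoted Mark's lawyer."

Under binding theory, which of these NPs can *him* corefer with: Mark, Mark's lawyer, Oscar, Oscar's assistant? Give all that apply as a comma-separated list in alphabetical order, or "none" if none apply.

Oscar

*him* is a pronoun; Principle B requires it to be free in its binding domain — the matrix clause.
— Mark: possessor inside the object DP of the clause headed by 'quoted'; is c-commanded by the pronoun; coreference would bind this R-expression — blocked (Principle C).
— Mark's lawyer: object of the clause headed by 'quoted'; is c-commanded by the pronoun; coreference would bind this R-expression — blocked (Principle C).
— Oscar: possessor inside the subject DP of the matrix clause; does not c-command the pronoun — Principle B does not apply; allowed.
— Oscar's assistant: subject of the matrix clause; c-commands the pronoun within its binding domain — blocked (Principle B).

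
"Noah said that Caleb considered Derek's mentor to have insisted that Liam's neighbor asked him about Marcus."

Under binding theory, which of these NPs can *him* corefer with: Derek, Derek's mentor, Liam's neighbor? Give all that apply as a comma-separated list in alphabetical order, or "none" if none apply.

Derek, Derek's mentor

*him* is a pronoun; Principle B requires it to be free in its binding domain — the clause headed by 'asked'.
— Derek: possessor inside the subject DP of the clause headed by 'insisted'; does not c-command the pronoun — Principle B does not apply; allowed.
— Derek's mentor: subject of the clause headed by 'insisted'; c-commands the pronoun but lies outside its binding domain — allowed.
— Liam's neighbor: subject of the clause headed by 'asked'; c-commands the pronoun within its binding domain — blocked (Principle B).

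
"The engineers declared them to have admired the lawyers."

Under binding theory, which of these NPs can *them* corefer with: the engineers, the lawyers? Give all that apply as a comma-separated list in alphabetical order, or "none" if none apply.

none

*them* is a pronoun; Principle B requires it to be free in its binding domain — the matrix clause.
— the engineers: subject of the matrix clause; c-commands the pronoun within its binding domain — blocked (Principle B).
— the lawyers: object of the clause headed by 'admired'; is c-commanded by the pronoun; coreference would bind this R-expression — blocked (Principle C).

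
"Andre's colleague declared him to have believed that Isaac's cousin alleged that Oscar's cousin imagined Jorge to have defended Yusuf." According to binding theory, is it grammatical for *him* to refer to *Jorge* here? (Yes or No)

*Jorge* is an R-expression; Principle C requires it to be free (not bound by any c-commanding expression).
— him: subject of the clause headed by 'believed'; the pronoun c-commands the R-expression — coreference blocked (Principle C).

No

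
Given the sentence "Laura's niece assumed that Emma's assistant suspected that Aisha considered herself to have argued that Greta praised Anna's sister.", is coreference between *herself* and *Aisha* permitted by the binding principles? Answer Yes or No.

*herself* is a reflexive; Principle A requires it to be bound within its binding domain — the clause headed by 'considered'.
— Aisha: subject of the clause headed by 'considered'; c-commands the reflexive within its binding domain — allowed (Principle A).

Yes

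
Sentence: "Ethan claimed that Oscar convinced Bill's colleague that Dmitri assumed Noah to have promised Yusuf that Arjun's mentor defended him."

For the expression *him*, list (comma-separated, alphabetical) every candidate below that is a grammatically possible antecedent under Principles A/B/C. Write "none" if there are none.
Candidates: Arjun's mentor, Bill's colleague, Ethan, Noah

*him* is a pronoun; Principle B requires it to be free in its binding domain — the clause headed by 'defended'.
— Arjun's mentor: subject of the clause headed by 'defended'; c-commands the pronoun within its binding domain — blocked (Principle B).
— Bill's colleague: object of the clause headed by 'convinced'; c-commands the pronoun but lies outside its binding domain — allowed.
— Ethan: subject of the matrix clause; c-commands the pronoun but lies outside its binding domain — allowed.
— Noah: subject of the clause headed by 'promised'; c-commands the pronoun but lies outside its binding domain — allowed.

Bill's colleague, Ethan, Noah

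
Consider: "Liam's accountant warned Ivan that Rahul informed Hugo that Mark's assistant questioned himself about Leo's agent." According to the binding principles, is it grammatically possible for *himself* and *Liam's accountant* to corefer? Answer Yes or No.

No

*himself* is a reflexive; Principle A requires it to be bound within its binding domain — the clause headed by 'questioned'.
— Liam's accountant: subject of the matrix clause; c-commands the reflexive but lies outside its binding domain — cannot bind it (Principle A).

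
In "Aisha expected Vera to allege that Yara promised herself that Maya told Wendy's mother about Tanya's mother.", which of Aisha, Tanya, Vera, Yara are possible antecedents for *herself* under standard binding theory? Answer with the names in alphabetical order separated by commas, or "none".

Yara

*herself* is a reflexive; Principle A requires it to be bound within its binding domain — the clause headed by 'promised'.
— Aisha: subject of the matrix clause; c-commands the reflexive but lies outside its binding domain — cannot bind it (Principle A).
— Tanya: possessor inside the second object DP of the clause headed by 'told'; does not c-command the reflexive — cannot bind it (Principle A).
— Vera: subject of the clause headed by 'allege'; c-commands the reflexive but lies outside its binding domain — cannot bind it (Principle A).
— Yara: subject of the clause headed by 'promised'; c-commands the reflexive within its binding domain — allowed (Principle A).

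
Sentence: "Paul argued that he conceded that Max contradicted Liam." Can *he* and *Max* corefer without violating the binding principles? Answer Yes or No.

*Max* is an R-expression; Principle C requires it to be free (not bound by any c-commanding expression).
— he: subject of the clause headed by 'conceded'; the pronoun c-commands the R-expression — coreference blocked (Principle C).

No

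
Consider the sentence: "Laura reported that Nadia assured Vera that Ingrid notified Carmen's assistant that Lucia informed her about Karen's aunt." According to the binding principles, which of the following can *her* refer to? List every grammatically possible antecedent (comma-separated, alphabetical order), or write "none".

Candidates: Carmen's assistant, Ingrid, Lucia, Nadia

Carmen's assistant, Ingrid, Nadia

*her* is a pronoun; Principle B requires it to be free in its binding domain — the clause headed by 'informed'.
— Carmen's assistant: object of the clause headed by 'notified'; c-commands the pronoun but lies outside its binding domain — allowed.
— Ingrid: subject of the clause headed by 'notified'; c-commands the pronoun but lies outside its binding domain — allowed.
— Lucia: subject of the clause headed by 'informed'; c-commands the pronoun within its binding domain — blocked (Principle B).
— Nadia: subject of the clause headed by 'assured'; c-commands the pronoun but lies outside its binding domain — allowed.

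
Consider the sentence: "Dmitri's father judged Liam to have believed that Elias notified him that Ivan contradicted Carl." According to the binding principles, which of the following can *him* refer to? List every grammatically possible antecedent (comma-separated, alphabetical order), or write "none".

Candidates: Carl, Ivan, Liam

*him* is a pronoun; Principle B requires it to be free in its binding domain — the clause headed by 'notified'.
— Carl: object of the clause headed by 'contradicted'; is c-commanded by the pronoun; coreference would bind this R-expression — blocked (Principle C).
— Ivan: subject of the clause headed by 'contradicted'; is c-commanded by the pronoun; coreference would bind this R-expression — blocked (Principle C).
— Liam: subject of the clause headed by 'believed'; c-commands the pronoun but lies outside its binding domain — allowed.

Liam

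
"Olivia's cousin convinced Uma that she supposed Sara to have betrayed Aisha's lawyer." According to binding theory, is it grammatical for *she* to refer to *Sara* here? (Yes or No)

No

*Sara* is an R-expression; Principle C requires it to be free (not bound by any c-commanding expression).
— she: subject of the clause headed by 'supposed'; the pronoun c-commands the R-expression — coreference blocked (Principle C).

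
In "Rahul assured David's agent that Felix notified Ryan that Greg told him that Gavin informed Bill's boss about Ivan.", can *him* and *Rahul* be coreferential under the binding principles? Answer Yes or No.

Yes

*Rahul* is an R-expression; Principle C requires it to be free (not bound by any c-commanding expression).
— him: object of the clause headed by 'told'; the pronoun does not c-command the R-expression — coreference allowed.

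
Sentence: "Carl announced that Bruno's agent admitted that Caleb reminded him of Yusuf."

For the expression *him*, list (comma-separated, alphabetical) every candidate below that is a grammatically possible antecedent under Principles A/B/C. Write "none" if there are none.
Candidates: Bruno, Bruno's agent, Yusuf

*him* is a pronoun; Principle B requires it to be free in its binding domain — the clause headed by 'reminded'.
— Bruno: possessor inside the subject DP of the clause headed by 'admitted'; does not c-command the pronoun — Principle B does not apply; allowed.
— Bruno's agent: subject of the clause headed by 'admitted'; c-commands the pronoun but lies outside its binding domain — allowed.
— Yusuf: second object of the clause headed by 'reminded'; is c-commanded by the pronoun; coreference would bind this R-expression — blocked (Principle C).

Bruno, Bruno's agent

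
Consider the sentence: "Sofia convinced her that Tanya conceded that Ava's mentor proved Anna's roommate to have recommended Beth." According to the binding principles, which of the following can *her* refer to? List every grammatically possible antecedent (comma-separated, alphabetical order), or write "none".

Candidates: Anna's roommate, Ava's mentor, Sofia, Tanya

*her* is a pronoun; Principle B requires it to be free in its binding domain — the matrix clause.
— Anna's roommate: subject of the clause headed by 'recommended'; is c-commanded by the pronoun; coreference would bind this R-expression — blocked (Principle C).
— Ava's mentor: subject of the clause headed by 'proved'; is c-commanded by the pronoun; coreference would bind this R-expression — blocked (Principle C).
— Sofia: subject of the matrix clause; c-commands the pronoun within its binding domain — blocked (Principle B).
— Tanya: subject of the clause headed by 'conceded'; is c-commanded by the pronoun; coreference would bind this R-expression — blocked (Principle C).

none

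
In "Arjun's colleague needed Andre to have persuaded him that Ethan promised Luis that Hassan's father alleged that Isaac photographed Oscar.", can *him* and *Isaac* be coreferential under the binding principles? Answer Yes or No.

*Isaac* is an R-expression; Principle C requires it to be free (not bound by any c-commanding expression).
— him: object of the clause headed by 'persuaded'; the pronoun c-commands the R-expression — coreference blocked (Principle C).

No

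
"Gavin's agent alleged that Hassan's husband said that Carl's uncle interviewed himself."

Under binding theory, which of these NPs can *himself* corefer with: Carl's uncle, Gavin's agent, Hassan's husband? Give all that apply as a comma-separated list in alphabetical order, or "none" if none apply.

*himself* is a reflexive; Principle A requires it to be bound within its binding domain — the clause headed by 'interviewed'.
— Carl's uncle: subject of the clause headed by 'interviewed'; c-commands the reflexive within its binding domain — allowed (Principle A).
— Gavin's agent: subject of the matrix clause; c-commands the reflexive but lies outside its binding domain — cannot bind it (Principle A).
— Hassan's husband: subject of the clause headed by 'said'; c-commands the reflexive but lies outside its binding domain — cannot bind it (Principle A).

Carl's uncle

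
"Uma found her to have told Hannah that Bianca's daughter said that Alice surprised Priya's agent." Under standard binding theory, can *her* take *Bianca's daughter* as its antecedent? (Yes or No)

*her* is a pronoun; Principle B requires it to be free in its binding domain — the matrix clause.
— Bianca's daughter: subject of the clause headed by 'said'; is c-commanded by the pronoun; coreference would bind this R-expression — blocked (Principle C).

No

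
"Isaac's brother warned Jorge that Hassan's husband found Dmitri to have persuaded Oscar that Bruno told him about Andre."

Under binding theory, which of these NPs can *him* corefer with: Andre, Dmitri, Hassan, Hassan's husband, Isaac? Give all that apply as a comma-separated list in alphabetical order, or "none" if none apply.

*him* is a pronoun; Principle B requires it to be free in its binding domain — the clause headed by 'told'.
— Andre: second object of the clause headed by 'told'; is c-commanded by the pronoun; coreference would bind this R-expression — blocked (Principle C).
— Dmitri: subject of the clause headed by 'persuaded'; c-commands the pronoun but lies outside its binding domain — allowed.
— Hassan: possessor inside the subject DP of the clause headed by 'found'; does not c-command the pronoun — Principle B does not apply; allowed.
— Hassan's husband: subject of the clause headed by 'found'; c-commands the pronoun but lies outside its binding domain — allowed.
— Isaac: possessor inside the subject DP of the matrix clause; does not c-command the pronoun — Principle B does not apply; allowed.

Dmitri, Hassan, Hassan's husband, Isaac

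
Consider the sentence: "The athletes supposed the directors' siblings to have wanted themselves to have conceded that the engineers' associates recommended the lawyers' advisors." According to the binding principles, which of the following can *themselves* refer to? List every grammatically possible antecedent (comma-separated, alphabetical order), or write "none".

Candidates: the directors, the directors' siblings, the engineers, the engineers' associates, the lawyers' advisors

the directors' siblings

*themselves* is a reflexive; Principle A requires it to be bound within its binding domain — the clause headed by 'wanted'.
— the directors: possessor inside the subject DP of the clause headed by 'wanted'; does not c-command the reflexive — cannot bind it (Principle A).
— the directors' siblings: subject of the clause headed by 'wanted'; c-commands the reflexive within its binding domain — allowed (Principle A).
— the engineers: possessor inside the subject DP of the clause headed by 'recommended'; does not c-command the reflexive — cannot bind it (Principle A).
— the engineers' associates: subject of the clause headed by 'recommended'; does not c-command the reflexive — cannot bind it (Principle A).
— the lawyers' advisors: object of the clause headed by 'recommended'; does not c-command the reflexive — cannot bind it (Principle A).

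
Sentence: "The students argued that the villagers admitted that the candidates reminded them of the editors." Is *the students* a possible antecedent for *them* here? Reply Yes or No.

*them* is a pronoun; Principle B requires it to be free in its binding domain — the clause headed by 'reminded'.
— the students: subject of the matrix clause; c-commands the pronoun but lies outside its binding domain — allowed.

Yes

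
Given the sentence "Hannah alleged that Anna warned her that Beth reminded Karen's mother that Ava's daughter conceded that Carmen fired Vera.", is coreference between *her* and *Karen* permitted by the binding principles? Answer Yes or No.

No

*her* is a pronoun; Principle B requires it to be free in its binding domain — the clause headed by 'warned'.
— Karen: possessor inside the object DP of the clause headed by 'reminded'; is c-commanded by the pronoun; coreference would bind this R-expression — blocked (Principle C).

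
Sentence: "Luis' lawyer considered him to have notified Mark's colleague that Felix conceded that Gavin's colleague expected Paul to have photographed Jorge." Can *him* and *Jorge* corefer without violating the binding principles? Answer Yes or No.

*Jorge* is an R-expression; Principle C requires it to be free (not bound by any c-commanding expression).
— him: subject of the clause headed by 'notified'; the pronoun c-commands the R-expression — coreference blocked (Principle C).

No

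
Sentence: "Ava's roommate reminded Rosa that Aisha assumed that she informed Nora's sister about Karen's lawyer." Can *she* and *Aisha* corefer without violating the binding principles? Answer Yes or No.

Yes

*Aisha* is an R-expression; Principle C requires it to be free (not bound by any c-commanding expression).
— she: subject of the clause headed by 'informed'; the pronoun does not c-command the R-expression — coreference allowed.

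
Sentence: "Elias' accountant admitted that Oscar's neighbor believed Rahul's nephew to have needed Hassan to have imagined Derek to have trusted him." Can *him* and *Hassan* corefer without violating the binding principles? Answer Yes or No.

*Hassan* is an R-expression; Principle C requires it to be free (not bound by any c-commanding expression).
— him: object of the clause headed by 'trusted'; the pronoun does not c-command the R-expression — coreference allowed.

Yes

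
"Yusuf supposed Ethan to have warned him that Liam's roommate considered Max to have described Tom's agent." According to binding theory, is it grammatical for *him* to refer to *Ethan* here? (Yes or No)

No

*Ethan* is an R-expression; Principle C requires it to be free (not bound by any c-commanding expression).
— him: object of the clause headed by 'warned'; the R-expression locally c-commands the pronoun — coreference blocked (Principle B on the pronoun).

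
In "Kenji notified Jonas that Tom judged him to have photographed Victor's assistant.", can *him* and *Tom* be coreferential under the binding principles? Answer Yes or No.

No

*Tom* is an R-expression; Principle C requires it to be free (not bound by any c-commanding expression).
— him: subject of the clause headed by 'photographed'; the R-expression locally c-commands the pronoun — coreference blocked (Principle B on the pronoun).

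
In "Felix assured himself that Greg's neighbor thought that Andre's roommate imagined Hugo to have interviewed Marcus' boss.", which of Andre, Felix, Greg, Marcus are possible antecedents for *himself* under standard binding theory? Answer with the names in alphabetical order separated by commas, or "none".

Felix

*himself* is a reflexive; Principle A requires it to be bound within its binding domain — the matrix clause.
— Andre: possessor inside the subject DP of the clause headed by 'imagined'; does not c-command the reflexive — cannot bind it (Principle A).
— Felix: subject of the matrix clause; c-commands the reflexive within its binding domain — allowed (Principle A).
— Greg: possessor inside the subject DP of the clause headed by 'thought'; does not c-command the reflexive — cannot bind it (Principle A).
— Marcus: possessor inside the object DP of the clause headed by 'interviewed'; does not c-command the reflexive — cannot bind it (Principle A).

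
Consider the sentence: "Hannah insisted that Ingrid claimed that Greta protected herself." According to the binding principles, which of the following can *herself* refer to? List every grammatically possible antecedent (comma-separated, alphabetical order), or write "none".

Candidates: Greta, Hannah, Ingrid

*herself* is a reflexive; Principle A requires it to be bound within its binding domain — the clause headed by 'protected'.
— Greta: subject of the clause headed by 'protected'; c-commands the reflexive within its binding domain — allowed (Principle A).
— Hannah: subject of the matrix clause; c-commands the reflexive but lies outside its binding domain — cannot bind it (Principle A).
— Ingrid: subject of the clause headed by 'claimed'; c-commands the reflexive but lies outside its binding domain — cannot bind it (Principle A).

Greta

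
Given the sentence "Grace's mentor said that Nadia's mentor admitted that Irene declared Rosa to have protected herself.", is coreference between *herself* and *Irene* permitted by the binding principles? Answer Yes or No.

No

*herself* is a reflexive; Principle A requires it to be bound within its binding domain — the clause headed by 'protected'.
— Irene: subject of the clause headed by 'declared'; c-commands the reflexive but lies outside its binding domain — cannot bind it (Principle A).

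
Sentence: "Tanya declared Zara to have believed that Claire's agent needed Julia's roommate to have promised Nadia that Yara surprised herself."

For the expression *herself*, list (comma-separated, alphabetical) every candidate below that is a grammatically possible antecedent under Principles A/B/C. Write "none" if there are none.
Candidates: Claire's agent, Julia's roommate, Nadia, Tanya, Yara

*herself* is a reflexive; Principle A requires it to be bound within its binding domain — the clause headed by 'surprised'.
— Claire's agent: subject of the clause headed by 'needed'; c-commands the reflexive but lies outside its binding domain — cannot bind it (Principle A).
— Julia's roommate: subject of the clause headed by 'promised'; c-commands the reflexive but lies outside its binding domain — cannot bind it (Principle A).
— Nadia: object of the clause headed by 'promised'; c-commands the reflexive but lies outside its binding domain — cannot bind it (Principle A).
— Tanya: subject of the matrix clause; c-commands the reflexive but lies outside its binding domain — cannot bind it (Principle A).
— Yara: subject of the clause headed by 'surprised'; c-commands the reflexive within its binding domain — allowed (Principle A).

Yara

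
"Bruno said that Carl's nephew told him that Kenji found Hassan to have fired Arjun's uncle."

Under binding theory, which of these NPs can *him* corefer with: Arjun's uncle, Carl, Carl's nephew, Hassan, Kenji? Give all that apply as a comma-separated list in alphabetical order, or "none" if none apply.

*him* is a pronoun; Principle B requires it to be free in its binding domain — the clause headed by 'told'.
— Arjun's uncle: object of the clause headed by 'fired'; is c-commanded by the pronoun; coreference would bind this R-expression — blocked (Principle C).
— Carl: possessor inside the subject DP of the clause headed by 'told'; does not c-command the pronoun — Principle B does not apply; allowed.
— Carl's nephew: subject of the clause headed by 'told'; c-commands the pronoun within its binding domain — blocked (Principle B).
— Hassan: subject of the clause headed by 'fired'; is c-commanded by the pronoun; coreference would bind this R-expression — blocked (Principle C).
— Kenji: subject of the clause headed by 'found'; is c-commanded by the pronoun; coreference would bind this R-expression — blocked (Principle C).

Carl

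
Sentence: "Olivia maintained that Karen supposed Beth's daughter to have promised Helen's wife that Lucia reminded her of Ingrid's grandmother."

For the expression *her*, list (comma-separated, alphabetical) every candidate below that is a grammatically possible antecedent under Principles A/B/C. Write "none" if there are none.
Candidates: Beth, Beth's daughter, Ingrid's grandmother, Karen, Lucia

*her* is a pronoun; Principle B requires it to be free in its binding domain — the clause headed by 'reminded'.
— Beth: possessor inside the subject DP of the clause headed by 'promised'; does not c-command the pronoun — Principle B does not apply; allowed.
— Beth's daughter: subject of the clause headed by 'promised'; c-commands the pronoun but lies outside its binding domain — allowed.
— Ingrid's grandmother: second object of the clause headed by 'reminded'; is c-commanded by the pronoun; coreference would bind this R-expression — blocked (Principle C).
— Karen: subject of the clause headed by 'supposed'; c-commands the pronoun but lies outside its binding domain — allowed.
— Lucia: subject of the clause headed by 'reminded'; c-commands the pronoun within its binding domain — blocked (Principle B).

Beth, Beth's daughter, Karen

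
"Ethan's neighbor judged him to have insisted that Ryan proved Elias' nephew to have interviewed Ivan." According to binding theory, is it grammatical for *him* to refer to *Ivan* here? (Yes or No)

No

*Ivan* is an R-expression; Principle C requires it to be free (not bound by any c-commanding expression).
— him: subject of the clause headed by 'insisted'; the pronoun c-commands the R-expression — coreference blocked (Principle C).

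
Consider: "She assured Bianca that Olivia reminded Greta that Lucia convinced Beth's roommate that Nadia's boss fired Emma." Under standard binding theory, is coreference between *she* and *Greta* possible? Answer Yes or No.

No

*Greta* is an R-expression; Principle C requires it to be free (not bound by any c-commanding expression).
— she: subject of the matrix clause; the pronoun c-commands the R-expression — coreference blocked (Principle C).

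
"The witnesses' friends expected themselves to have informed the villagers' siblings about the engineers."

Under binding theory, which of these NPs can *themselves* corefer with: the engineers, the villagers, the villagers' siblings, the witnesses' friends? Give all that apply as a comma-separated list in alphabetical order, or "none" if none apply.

*themselves* is a reflexive; Principle A requires it to be bound within its binding domain — the matrix clause.
— the engineers: second object of the clause headed by 'informed'; does not c-command the reflexive — cannot bind it (Principle A).
— the villagers: possessor inside the object DP of the clause headed by 'informed'; does not c-command the reflexive — cannot bind it (Principle A).
— the villagers' siblings: object of the clause headed by 'informed'; does not c-command the reflexive — cannot bind it (Principle A).
— the witnesses' friends: subject of the matrix clause; c-commands the reflexive within its binding domain — allowed (Principle A).

the witnesses' friends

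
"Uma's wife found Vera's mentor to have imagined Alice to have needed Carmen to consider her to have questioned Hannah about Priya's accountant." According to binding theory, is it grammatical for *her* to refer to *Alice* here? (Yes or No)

*Alice* is an R-expression; Principle C requires it to be free (not bound by any c-commanding expression).
— her: subject of the clause headed by 'questioned'; the pronoun does not c-command the R-expression — coreference allowed.

Yes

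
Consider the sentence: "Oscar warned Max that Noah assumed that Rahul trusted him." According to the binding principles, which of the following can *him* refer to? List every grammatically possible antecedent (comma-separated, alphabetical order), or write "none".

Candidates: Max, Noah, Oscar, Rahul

Max, Noah, Oscar

*him* is a pronoun; Principle B requires it to be free in its binding domain — the clause headed by 'trusted'.
— Max: object of the matrix clause; c-commands the pronoun but lies outside its binding domain — allowed.
— Noah: subject of the clause headed by 'assumed'; c-commands the pronoun but lies outside its binding domain — allowed.
— Oscar: subject of the matrix clause; c-commands the pronoun but lies outside its binding domain — allowed.
— Rahul: subject of the clause headed by 'trusted'; c-commands the pronoun within its binding domain — blocked (Principle B).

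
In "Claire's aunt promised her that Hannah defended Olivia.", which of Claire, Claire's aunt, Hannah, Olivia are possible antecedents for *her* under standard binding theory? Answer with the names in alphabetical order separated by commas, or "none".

Claire

*her* is a pronoun; Principle B requires it to be free in its binding domain — the matrix clause.
— Claire: possessor inside the subject DP of the matrix clause; does not c-command the pronoun — Principle B does not apply; allowed.
— Claire's aunt: subject of the matrix clause; c-commands the pronoun within its binding domain — blocked (Principle B).
— Hannah: subject of the clause headed by 'defended'; is c-commanded by the pronoun; coreference would bind this R-expression — blocked (Principle C).
— Olivia: object of the clause headed by 'defended'; is c-commanded by the pronoun; coreference would bind this R-expression — blocked (Principle C).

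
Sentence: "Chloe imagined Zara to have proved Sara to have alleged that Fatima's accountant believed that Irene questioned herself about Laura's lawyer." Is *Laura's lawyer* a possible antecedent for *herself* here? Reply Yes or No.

*herself* is a reflexive; Principle A requires it to be bound within its binding domain — the clause headed by 'questioned'.
— Laura's lawyer: second object of the clause headed by 'questioned'; does not c-command the reflexive — cannot bind it (Principle A).

No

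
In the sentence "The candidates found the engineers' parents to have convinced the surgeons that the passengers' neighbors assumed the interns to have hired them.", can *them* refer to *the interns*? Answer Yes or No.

*them* is a pronoun; Principle B requires it to be free in its binding domain — the clause headed by 'hired'.
— the interns: subject of the clause headed by 'hired'; c-commands the pronoun within its binding domain — blocked (Principle B).

No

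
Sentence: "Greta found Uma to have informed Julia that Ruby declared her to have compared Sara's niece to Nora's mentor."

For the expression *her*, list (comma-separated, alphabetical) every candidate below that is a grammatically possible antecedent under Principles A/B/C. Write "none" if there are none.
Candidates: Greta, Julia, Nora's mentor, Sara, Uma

*her* is a pronoun; Principle B requires it to be free in its binding domain — the clause headed by 'declared'.
— Greta: subject of the matrix clause; c-commands the pronoun but lies outside its binding domain — allowed.
— Julia: object of the clause headed by 'informed'; c-commands the pronoun but lies outside its binding domain — allowed.
— Nora's mentor: second object of the clause headed by 'compared'; is c-commanded by the pronoun; coreference would bind this R-expression — blocked (Principle C).
— Sara: possessor inside the object DP of the clause headed by 'compared'; is c-commanded by the pronoun; coreference would bind this R-expression — blocked (Principle C).
— Uma: subject of the clause headed by 'informed'; c-commands the pronoun but lies outside its binding domain — allowed.

Greta, Julia, Uma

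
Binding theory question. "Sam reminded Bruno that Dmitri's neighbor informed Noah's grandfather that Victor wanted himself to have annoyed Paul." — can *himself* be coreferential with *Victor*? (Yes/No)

Yes

*himself* is a reflexive; Principle A requires it to be bound within its binding domain — the clause headed by 'wanted'.
— Victor: subject of the clause headed by 'wanted'; c-commands the reflexive within its binding domain — allowed (Principle A).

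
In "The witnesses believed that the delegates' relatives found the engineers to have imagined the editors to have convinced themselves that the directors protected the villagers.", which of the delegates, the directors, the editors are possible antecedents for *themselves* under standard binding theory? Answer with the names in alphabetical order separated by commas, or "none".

the editors

*themselves* is a reflexive; Principle A requires it to be bound within its binding domain — the clause headed by 'convinced'.
— the delegates: possessor inside the subject DP of the clause headed by 'found'; does not c-command the reflexive — cannot bind it (Principle A).
— the directors: subject of the clause headed by 'protected'; does not c-command the reflexive — cannot bind it (Principle A).
— the editors: subject of the clause headed by 'convinced'; c-commands the reflexive within its binding domain — allowed (Principle A).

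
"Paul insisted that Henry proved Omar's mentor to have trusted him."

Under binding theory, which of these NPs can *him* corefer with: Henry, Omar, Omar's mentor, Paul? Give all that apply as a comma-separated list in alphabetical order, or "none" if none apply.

*him* is a pronoun; Principle B requires it to be free in its binding domain — the clause headed by 'trusted'.
— Henry: subject of the clause headed by 'proved'; c-commands the pronoun but lies outside its binding domain — allowed.
— Omar: possessor inside the subject DP of the clause headed by 'trusted'; does not c-command the pronoun — Principle B does not apply; allowed.
— Omar's mentor: subject of the clause headed by 'trusted'; c-commands the pronoun within its binding domain — blocked (Principle B).
— Paul: subject of the matrix clause; c-commands the pronoun but lies outside its binding domain — allowed.

Henry, Omar, Paul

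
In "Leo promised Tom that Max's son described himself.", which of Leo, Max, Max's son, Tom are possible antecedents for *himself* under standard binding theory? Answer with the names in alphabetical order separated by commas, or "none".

Max's son

*himself* is a reflexive; Principle A requires it to be bound within its binding domain — the clause headed by 'described'.
— Leo: subject of the matrix clause; c-commands the reflexive but lies outside its binding domain — cannot bind it (Principle A).
— Max: possessor inside the subject DP of the clause headed by 'described'; does not c-command the reflexive — cannot bind it (Principle A).
— Max's son: subject of the clause headed by 'described'; c-commands the reflexive within its binding domain — allowed (Principle A).
— Tom: object of the matrix clause; c-commands the reflexive but lies outside its binding domain — cannot bind it (Principle A).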